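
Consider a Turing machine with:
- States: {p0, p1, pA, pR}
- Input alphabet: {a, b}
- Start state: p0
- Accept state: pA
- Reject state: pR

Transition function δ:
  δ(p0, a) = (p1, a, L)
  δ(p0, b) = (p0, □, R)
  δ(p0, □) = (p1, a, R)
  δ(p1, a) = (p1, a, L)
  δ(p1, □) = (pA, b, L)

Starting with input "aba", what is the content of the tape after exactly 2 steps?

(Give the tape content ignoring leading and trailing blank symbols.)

Execution trace:
Initial: [p0]aba
Step 1: δ(p0, a) = (p1, a, L) → [p1]□aba
Step 2: δ(p1, □) = (pA, b, L) → [pA]□baba

The machine reaches the accept state pA and halts.

After 2 steps, the tape (ignoring leading/trailing blanks) is: baba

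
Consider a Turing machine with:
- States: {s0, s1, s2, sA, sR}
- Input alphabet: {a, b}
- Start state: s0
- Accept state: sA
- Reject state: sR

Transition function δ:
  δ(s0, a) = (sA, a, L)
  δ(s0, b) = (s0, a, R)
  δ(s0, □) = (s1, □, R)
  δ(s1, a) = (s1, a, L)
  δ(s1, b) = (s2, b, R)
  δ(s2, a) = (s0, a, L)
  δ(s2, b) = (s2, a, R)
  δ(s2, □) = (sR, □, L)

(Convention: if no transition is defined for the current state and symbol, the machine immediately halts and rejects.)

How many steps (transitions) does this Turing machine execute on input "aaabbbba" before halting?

Execution trace:
Initial: [s0]aaabbbba
Step 1: δ(s0, a) = (sA, a, L) → [sA]□aaabbbba

The machine reaches the accept state sA and halts.

The machine executed 1 step before halting.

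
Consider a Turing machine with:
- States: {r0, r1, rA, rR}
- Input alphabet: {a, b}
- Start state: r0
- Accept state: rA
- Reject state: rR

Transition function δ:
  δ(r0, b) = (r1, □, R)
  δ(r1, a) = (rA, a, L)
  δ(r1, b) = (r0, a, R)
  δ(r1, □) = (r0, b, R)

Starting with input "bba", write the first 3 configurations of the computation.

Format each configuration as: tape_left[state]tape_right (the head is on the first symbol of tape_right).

Transitions applied:
Step 1: δ(r0, b) = (r1, □, R)
Step 2: δ(r1, b) = (r0, a, R)

The first 3 configurations are:
[r0]bba ⊢ □[r1]ba ⊢ □a[r0]a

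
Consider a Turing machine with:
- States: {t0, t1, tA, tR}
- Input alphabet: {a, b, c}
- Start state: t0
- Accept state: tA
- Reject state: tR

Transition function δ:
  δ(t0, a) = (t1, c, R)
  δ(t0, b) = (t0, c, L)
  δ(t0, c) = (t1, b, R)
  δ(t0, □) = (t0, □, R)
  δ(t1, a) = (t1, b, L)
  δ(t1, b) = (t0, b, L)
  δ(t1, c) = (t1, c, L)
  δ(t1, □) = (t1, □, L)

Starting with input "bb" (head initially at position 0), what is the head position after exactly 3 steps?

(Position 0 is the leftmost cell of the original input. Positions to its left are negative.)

Execution trace (head position shown):
Step 0: [t0]bb  (head at position 0)
Step 1: move left → [t0]□cb  (head at position -1)
Step 2: move right → □[t0]cb  (head at position 0)
Step 3: move right → □b[t1]b  (head at position 1)

After 3 steps, the head is at position 1.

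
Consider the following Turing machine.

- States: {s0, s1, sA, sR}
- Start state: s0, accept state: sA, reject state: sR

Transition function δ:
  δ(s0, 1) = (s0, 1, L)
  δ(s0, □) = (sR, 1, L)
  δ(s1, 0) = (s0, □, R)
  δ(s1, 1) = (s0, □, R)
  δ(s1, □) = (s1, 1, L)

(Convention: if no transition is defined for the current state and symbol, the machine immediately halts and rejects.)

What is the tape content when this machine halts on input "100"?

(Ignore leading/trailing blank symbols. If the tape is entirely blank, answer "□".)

Execution trace:
Initial: [s0]100
Step 1: δ(s0, 1) = (s0, 1, L) → [s0]□100
Step 2: δ(s0, □) = (sR, 1, L) → [sR]□1100

The machine reaches the reject state sR and halts.

Final tape (ignoring leading/trailing blanks): 1100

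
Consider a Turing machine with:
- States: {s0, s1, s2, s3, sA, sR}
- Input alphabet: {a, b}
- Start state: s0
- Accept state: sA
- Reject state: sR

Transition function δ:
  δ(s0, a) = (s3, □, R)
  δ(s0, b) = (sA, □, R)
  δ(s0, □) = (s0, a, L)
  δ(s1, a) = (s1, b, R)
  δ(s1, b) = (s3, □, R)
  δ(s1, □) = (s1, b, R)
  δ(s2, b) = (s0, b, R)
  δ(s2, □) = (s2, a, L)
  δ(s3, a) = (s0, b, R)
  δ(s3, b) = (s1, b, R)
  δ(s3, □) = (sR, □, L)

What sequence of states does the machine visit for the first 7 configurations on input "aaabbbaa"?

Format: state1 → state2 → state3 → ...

Execution trace:
Initial: [s0]aaabbbaa
Step 1: δ(s0, a) = (s3, □, R) → □[s3]aabbbaa
Step 2: δ(s3, a) = (s0, b, R) → □b[s0]abbbaa
Step 3: δ(s0, a) = (s3, □, R) → □b□[s3]bbbaa
Step 4: δ(s3, b) = (s1, b, R) → □b□b[s1]bbaa
Step 5: δ(s1, b) = (s3, □, R) → □b□b□[s3]baa
Step 6: δ(s3, b) = (s1, b, R) → □b□b□b[s1]aa

State sequence: s0 → s3 → s0 → s3 → s1 → s3 → s1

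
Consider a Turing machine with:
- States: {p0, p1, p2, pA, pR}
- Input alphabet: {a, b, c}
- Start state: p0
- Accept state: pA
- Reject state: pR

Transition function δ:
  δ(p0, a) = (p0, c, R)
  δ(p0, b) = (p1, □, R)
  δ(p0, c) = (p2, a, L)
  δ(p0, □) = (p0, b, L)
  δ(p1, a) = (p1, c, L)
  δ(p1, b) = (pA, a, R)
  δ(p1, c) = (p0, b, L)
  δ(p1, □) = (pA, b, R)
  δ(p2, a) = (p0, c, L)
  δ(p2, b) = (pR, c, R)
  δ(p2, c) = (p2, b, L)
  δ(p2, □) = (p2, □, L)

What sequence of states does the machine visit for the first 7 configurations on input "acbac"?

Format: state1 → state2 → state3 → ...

Execution trace:
Initial: [p0]acbac
Step 1: δ(p0, a) = (p0, c, R) → c[p0]cbac
Step 2: δ(p0, c) = (p2, a, L) → [p2]cabac
Step 3: δ(p2, c) = (p2, b, L) → [p2]□babac
Step 4: δ(p2, □) = (p2, □, L) → [p2]□□babac
Step 5: δ(p2, □) = (p2, □, L) → [p2]□□□babac
Step 6: δ(p2, □) = (p2, □, L) → [p2]□□□□babac

State sequence: p0 → p0 → p2 → p2 → p2 → p2 → p2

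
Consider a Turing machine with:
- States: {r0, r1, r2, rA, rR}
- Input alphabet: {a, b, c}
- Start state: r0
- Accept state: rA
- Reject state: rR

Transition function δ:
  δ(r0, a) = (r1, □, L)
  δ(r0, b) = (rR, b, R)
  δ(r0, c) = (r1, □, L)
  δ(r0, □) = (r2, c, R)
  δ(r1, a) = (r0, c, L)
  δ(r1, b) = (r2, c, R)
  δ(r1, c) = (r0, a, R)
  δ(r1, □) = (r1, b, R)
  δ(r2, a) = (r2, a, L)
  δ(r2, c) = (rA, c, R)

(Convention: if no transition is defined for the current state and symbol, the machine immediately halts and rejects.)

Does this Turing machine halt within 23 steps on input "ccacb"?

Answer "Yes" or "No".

Execution trace:
Initial: [r0]ccacb
Step 1: δ(r0, c) = (r1, □, L) → [r1]□□cacb
Step 2: δ(r1, □) = (r1, b, R) → b[r1]□cacb
Step 3: δ(r1, □) = (r1, b, R) → bb[r1]cacb
Step 4: δ(r1, c) = (r0, a, R) → bba[r0]acb
Step 5: δ(r0, a) = (r1, □, L) → bb[r1]a□cb
Step 6: δ(r1, a) = (r0, c, L) → b[r0]bc□cb
Step 7: δ(r0, b) = (rR, b, R) → bb[rR]c□cb

The machine reaches the reject state rR and halts.
The machine halted after 7 steps (within the 23-step bound).

Answer: Yes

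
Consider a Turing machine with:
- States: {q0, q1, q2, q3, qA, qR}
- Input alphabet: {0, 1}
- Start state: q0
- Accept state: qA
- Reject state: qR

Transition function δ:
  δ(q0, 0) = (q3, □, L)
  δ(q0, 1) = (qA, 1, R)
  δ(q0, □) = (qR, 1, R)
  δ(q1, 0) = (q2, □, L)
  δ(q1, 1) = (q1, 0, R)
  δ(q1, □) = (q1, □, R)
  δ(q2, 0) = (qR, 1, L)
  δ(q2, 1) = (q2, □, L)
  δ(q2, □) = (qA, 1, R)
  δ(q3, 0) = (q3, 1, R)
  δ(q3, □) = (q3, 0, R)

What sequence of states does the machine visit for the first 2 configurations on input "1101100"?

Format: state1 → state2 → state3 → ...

Execution trace:
Initial: [q0]1101100
Step 1: δ(q0, 1) = (qA, 1, R) → 1[qA]101100

The machine reaches the accept state qA and halts.

State sequence: q0 → qA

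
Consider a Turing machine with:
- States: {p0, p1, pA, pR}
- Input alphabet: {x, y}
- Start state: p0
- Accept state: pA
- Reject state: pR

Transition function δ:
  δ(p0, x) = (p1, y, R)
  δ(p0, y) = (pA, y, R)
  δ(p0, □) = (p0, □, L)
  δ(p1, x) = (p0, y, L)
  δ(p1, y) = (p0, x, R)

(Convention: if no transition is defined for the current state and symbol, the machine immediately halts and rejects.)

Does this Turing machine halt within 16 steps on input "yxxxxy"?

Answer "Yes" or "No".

Execution trace:
Initial: [p0]yxxxxy
Step 1: δ(p0, y) = (pA, y, R) → y[pA]xxxxy

The machine reaches the accept state pA and halts.
The machine halted after 1 step (within the 16-step bound).

Answer: Yes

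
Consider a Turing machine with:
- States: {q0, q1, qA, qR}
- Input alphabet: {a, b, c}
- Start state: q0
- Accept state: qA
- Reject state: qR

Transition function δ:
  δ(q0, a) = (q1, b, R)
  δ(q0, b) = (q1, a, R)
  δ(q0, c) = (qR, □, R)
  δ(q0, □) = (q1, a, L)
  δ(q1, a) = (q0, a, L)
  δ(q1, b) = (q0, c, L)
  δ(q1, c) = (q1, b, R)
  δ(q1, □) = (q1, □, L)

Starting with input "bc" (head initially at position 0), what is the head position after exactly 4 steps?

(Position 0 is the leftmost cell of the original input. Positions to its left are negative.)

Execution trace (head position shown):
Step 0: [q0]bc  (head at position 0)
Step 1: move right → a[q1]c  (head at position 1)
Step 2: move right → ab[q1]□  (head at position 2)
Step 3: move left → a[q1]b□  (head at position 1)
Step 4: move left → [q0]ac□  (head at position 0)

After 4 steps, the head is at position 0.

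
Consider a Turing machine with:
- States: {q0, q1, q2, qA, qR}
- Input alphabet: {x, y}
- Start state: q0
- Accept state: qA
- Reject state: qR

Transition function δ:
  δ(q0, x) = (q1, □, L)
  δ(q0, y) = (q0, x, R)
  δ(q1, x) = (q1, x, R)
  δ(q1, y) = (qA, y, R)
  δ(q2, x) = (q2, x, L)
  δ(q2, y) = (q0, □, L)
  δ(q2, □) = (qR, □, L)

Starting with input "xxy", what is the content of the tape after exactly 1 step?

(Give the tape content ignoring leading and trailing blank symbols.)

Execution trace:
Initial: [q0]xxy
Step 1: δ(q0, x) = (q1, □, L) → [q1]□□xy

No transition is defined for δ(q1, □). By convention the machine halts and rejects.

After 1 step, the tape (ignoring leading/trailing blanks) is: xy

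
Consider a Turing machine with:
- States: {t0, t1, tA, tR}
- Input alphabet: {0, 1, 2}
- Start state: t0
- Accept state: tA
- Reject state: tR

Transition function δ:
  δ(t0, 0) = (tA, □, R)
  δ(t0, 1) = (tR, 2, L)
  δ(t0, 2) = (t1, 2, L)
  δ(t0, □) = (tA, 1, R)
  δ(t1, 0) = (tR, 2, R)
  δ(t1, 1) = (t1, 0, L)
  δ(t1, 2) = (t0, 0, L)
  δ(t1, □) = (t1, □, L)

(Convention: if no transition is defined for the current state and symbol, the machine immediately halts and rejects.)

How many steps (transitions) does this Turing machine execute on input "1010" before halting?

Execution trace:
Initial: [t0]1010
Step 1: δ(t0, 1) = (tR, 2, L) → [tR]□2010

The machine reaches the reject state tR and halts.

The machine executed 1 step before halting.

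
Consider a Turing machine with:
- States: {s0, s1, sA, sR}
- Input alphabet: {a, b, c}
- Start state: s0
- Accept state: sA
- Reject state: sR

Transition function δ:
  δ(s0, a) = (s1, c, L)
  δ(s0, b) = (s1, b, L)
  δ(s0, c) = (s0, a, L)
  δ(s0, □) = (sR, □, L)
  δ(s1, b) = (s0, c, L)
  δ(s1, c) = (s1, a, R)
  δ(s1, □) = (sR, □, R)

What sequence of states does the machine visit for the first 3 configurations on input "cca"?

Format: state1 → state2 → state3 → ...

Execution trace:
Initial: [s0]cca
Step 1: δ(s0, c) = (s0, a, L) → [s0]□aca
Step 2: δ(s0, □) = (sR, □, L) → [sR]□□aca

The machine reaches the reject state sR and halts.

State sequence: s0 → s0 → sR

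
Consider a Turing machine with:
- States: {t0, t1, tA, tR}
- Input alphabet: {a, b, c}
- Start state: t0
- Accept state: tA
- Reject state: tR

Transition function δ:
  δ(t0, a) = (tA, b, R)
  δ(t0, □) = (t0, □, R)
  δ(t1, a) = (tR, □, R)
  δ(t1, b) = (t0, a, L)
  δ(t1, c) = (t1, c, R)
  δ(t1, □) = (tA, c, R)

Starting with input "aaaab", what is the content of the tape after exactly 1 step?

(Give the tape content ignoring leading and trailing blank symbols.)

Execution trace:
Initial: [t0]aaaab
Step 1: δ(t0, a) = (tA, b, R) → b[tA]aaab

The machine reaches the accept state tA and halts.

After 1 step, the tape (ignoring leading/trailing blanks) is: baaab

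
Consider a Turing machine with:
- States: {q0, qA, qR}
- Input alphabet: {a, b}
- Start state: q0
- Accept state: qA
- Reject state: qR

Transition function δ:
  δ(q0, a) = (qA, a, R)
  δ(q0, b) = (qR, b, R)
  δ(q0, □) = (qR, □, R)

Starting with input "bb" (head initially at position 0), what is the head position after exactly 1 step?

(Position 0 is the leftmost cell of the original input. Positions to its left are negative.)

Execution trace (head position shown):
Step 0: [q0]bb  (head at position 0)
Step 1: move right → b[qR]b  (head at position 1)

After 1 step, the head is at position 1.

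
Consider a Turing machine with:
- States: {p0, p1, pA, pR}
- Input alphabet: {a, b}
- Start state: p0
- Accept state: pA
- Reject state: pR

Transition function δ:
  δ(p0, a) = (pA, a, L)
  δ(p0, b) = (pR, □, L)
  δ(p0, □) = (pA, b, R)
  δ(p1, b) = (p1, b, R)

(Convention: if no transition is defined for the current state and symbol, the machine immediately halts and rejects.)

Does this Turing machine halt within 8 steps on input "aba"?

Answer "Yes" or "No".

Execution trace:
Initial: [p0]aba
Step 1: δ(p0, a) = (pA, a, L) → [pA]□aba

The machine reaches the accept state pA and halts.
The machine halted after 1 step (within the 8-step bound).

Answer: Yes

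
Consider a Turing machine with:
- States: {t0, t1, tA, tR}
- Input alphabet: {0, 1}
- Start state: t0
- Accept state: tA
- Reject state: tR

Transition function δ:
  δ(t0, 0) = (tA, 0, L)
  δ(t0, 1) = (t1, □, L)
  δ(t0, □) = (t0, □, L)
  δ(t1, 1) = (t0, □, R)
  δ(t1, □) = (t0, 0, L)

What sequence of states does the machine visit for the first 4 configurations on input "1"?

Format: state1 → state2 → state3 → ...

Execution trace:
Initial: [t0]1
Step 1: δ(t0, 1) = (t1, □, L) → [t1]□□
Step 2: δ(t1, □) = (t0, 0, L) → [t0]□0□
Step 3: δ(t0, □) = (t0, □, L) → [t0]□□0□

State sequence: t0 → t1 → t0 → t0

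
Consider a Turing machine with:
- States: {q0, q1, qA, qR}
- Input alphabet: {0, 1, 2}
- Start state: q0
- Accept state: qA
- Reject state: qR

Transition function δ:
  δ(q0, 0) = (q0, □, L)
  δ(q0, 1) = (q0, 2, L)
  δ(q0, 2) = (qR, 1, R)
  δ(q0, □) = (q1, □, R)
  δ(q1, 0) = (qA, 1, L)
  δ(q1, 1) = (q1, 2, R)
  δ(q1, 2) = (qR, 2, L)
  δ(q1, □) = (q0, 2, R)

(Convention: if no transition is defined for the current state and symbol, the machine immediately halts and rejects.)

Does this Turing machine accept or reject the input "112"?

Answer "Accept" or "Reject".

Execution trace:
Initial: [q0]112
Step 1: δ(q0, 1) = (q0, 2, L) → [q0]□212
Step 2: δ(q0, □) = (q1, □, R) → □[q1]212
Step 3: δ(q1, 2) = (qR, 2, L) → [qR]□212

The machine reaches the reject state qR and halts.

Answer: Reject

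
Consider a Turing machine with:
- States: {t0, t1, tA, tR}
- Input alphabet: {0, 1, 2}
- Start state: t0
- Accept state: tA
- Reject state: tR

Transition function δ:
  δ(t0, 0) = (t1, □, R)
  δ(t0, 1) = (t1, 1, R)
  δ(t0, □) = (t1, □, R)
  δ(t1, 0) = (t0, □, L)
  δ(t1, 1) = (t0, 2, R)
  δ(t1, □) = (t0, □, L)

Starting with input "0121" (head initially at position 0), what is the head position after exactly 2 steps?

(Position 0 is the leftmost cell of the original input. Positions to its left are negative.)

Execution trace (head position shown):
Step 0: [t0]0121  (head at position 0)
Step 1: move right → □[t1]121  (head at position 1)
Step 2: move right → □2[t0]21  (head at position 2)

After 2 steps, the head is at position 2.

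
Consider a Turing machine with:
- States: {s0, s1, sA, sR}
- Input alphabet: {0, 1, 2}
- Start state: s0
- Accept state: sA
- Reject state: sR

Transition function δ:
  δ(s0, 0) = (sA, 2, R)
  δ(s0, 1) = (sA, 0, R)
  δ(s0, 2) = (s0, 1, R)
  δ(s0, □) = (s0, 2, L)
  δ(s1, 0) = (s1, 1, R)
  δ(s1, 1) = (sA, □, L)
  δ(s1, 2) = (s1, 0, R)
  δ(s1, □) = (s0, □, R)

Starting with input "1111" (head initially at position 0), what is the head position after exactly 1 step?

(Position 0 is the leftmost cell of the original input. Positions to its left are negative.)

Execution trace (head position shown):
Step 0: [s0]1111  (head at position 0)
Step 1: move right → 0[sA]111  (head at position 1)

After 1 step, the head is at position 1.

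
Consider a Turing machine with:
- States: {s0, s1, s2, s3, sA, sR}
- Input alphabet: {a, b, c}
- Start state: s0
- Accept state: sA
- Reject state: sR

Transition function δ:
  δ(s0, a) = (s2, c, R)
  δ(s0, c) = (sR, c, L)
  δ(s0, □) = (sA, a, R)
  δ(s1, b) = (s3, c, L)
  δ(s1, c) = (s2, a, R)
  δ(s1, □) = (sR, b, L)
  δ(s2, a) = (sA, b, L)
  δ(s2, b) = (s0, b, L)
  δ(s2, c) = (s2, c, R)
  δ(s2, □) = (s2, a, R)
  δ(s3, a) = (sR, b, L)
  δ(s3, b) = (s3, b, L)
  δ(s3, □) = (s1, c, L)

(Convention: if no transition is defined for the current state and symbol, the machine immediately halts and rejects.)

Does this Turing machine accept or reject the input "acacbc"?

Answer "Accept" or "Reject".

Execution trace:
Initial: [s0]acacbc
Step 1: δ(s0, a) = (s2, c, R) → c[s2]cacbc
Step 2: δ(s2, c) = (s2, c, R) → cc[s2]acbc
Step 3: δ(s2, a) = (sA, b, L) → c[sA]cbcbc

The machine reaches the accept state sA and halts.

Answer: Accept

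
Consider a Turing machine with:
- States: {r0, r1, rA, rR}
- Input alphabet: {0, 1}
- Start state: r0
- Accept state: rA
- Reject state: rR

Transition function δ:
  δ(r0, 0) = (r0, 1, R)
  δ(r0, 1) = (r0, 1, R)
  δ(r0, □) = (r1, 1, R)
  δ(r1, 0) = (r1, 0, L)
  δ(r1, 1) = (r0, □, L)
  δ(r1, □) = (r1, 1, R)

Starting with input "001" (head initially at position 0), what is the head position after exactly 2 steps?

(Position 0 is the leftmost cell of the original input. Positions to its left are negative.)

Execution trace (head position shown):
Step 0: [r0]001  (head at position 0)
Step 1: move right → 1[r0]01  (head at position 1)
Step 2: move right → 11[r0]1  (head at position 2)

After 2 steps, the head is at position 2.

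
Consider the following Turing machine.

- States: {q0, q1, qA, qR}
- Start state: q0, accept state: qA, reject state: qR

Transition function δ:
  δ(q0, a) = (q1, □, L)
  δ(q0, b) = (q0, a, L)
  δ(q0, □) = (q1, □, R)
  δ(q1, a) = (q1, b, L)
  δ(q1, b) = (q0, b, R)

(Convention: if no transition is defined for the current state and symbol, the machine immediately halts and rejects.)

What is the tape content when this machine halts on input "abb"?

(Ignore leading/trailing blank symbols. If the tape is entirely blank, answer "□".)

Execution trace:
Initial: [q0]abb
Step 1: δ(q0, a) = (q1, □, L) → [q1]□□bb

No transition is defined for δ(q1, □). By convention the machine halts and rejects.

Final tape (ignoring leading/trailing blanks): bb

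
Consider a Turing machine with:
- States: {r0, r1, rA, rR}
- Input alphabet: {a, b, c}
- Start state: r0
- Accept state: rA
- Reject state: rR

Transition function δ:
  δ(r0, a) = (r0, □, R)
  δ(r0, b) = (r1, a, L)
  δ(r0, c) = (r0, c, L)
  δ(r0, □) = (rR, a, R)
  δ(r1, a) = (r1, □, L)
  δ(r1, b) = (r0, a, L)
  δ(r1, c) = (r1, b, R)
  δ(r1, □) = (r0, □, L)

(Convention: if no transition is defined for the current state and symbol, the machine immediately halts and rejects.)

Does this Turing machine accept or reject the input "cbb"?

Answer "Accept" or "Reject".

Execution trace:
Initial: [r0]cbb
Step 1: δ(r0, c) = (r0, c, L) → [r0]□cbb
Step 2: δ(r0, □) = (rR, a, R) → a[rR]cbb

The machine reaches the reject state rR and halts.

Answer: Reject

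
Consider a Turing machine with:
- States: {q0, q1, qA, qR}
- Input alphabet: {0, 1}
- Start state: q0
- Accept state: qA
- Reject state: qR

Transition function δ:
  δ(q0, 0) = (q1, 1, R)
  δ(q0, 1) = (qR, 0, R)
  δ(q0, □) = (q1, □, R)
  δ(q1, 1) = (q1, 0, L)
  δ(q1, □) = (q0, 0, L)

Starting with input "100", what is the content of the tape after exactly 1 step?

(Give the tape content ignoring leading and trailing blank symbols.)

Execution trace:
Initial: [q0]100
Step 1: δ(q0, 1) = (qR, 0, R) → 0[qR]00

The machine reaches the reject state qR and halts.

After 1 step, the tape (ignoring leading/trailing blanks) is: 000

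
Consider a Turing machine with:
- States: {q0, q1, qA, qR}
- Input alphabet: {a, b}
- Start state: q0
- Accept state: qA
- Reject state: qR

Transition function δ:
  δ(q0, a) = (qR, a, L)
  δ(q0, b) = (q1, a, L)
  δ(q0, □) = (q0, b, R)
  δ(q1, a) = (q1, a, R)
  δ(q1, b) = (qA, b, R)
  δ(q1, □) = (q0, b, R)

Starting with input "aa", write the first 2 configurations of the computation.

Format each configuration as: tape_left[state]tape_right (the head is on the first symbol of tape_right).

Transitions applied:
Step 1: δ(q0, a) = (qR, a, L)

The first 2 configurations are:
[q0]aa ⊢ [qR]□aa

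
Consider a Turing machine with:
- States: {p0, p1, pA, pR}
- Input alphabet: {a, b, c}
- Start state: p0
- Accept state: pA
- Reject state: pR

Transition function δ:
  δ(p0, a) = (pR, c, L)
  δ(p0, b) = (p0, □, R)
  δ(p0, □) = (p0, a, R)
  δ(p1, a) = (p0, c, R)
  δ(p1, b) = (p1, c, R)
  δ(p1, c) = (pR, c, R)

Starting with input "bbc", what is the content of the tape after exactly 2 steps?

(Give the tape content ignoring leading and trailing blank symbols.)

Execution trace:
Initial: [p0]bbc
Step 1: δ(p0, b) = (p0, □, R) → □[p0]bc
Step 2: δ(p0, b) = (p0, □, R) → □□[p0]c

No transition is defined for δ(p0, c). By convention the machine halts and rejects.

After 2 steps, the tape (ignoring leading/trailing blanks) is: c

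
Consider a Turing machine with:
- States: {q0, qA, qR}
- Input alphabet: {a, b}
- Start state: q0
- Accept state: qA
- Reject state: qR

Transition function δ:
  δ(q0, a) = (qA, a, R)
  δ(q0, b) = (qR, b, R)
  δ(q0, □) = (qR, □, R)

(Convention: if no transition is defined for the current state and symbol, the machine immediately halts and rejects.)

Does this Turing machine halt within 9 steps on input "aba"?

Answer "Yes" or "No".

Execution trace:
Initial: [q0]aba
Step 1: δ(q0, a) = (qA, a, R) → a[qA]ba

The machine reaches the accept state qA and halts.
The machine halted after 1 step (within the 9-step bound).

Answer: Yes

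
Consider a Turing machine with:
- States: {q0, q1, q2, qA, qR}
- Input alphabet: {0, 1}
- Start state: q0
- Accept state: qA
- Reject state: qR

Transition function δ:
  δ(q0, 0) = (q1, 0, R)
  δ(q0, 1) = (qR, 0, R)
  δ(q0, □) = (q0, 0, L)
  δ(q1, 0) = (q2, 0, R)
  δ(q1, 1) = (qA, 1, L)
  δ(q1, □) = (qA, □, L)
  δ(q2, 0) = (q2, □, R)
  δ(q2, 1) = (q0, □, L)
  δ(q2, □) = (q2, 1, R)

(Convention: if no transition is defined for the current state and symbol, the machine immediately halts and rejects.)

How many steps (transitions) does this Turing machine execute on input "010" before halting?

Execution trace:
Initial: [q0]010
Step 1: δ(q0, 0) = (q1, 0, R) → 0[q1]10
Step 2: δ(q1, 1) = (qA, 1, L) → [qA]010

The machine reaches the accept state qA and halts.

The machine executed 2 steps before halting.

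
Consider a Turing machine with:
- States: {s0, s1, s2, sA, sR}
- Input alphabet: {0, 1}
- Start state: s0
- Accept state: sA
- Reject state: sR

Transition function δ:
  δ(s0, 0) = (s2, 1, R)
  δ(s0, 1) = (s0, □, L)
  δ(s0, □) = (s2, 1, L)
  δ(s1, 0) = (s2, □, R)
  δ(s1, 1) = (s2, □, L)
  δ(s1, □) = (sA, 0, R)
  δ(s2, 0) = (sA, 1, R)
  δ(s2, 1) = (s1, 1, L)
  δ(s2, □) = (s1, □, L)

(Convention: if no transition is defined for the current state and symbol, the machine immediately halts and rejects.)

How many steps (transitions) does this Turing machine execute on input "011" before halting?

Execution trace:
Initial: [s0]011
Step 1: δ(s0, 0) = (s2, 1, R) → 1[s2]11
Step 2: δ(s2, 1) = (s1, 1, L) → [s1]111
Step 3: δ(s1, 1) = (s2, □, L) → [s2]□□11
Step 4: δ(s2, □) = (s1, □, L) → [s1]□□□11
Step 5: δ(s1, □) = (sA, 0, R) → 0[sA]□□11

The machine reaches the accept state sA and halts.

The machine executed 5 steps before halting.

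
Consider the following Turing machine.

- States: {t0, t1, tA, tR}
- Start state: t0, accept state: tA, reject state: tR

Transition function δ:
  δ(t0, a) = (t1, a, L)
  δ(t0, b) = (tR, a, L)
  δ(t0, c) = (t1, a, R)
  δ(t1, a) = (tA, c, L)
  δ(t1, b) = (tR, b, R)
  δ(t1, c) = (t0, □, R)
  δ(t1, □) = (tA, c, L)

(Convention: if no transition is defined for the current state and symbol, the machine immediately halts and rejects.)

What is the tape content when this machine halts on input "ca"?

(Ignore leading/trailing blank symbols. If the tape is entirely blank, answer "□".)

Execution trace:
Initial: [t0]ca
Step 1: δ(t0, c) = (t1, a, R) → a[t1]a
Step 2: δ(t1, a) = (tA, c, L) → [tA]ac

The machine reaches the accept state tA and halts.

Final tape (ignoring leading/trailing blanks): ac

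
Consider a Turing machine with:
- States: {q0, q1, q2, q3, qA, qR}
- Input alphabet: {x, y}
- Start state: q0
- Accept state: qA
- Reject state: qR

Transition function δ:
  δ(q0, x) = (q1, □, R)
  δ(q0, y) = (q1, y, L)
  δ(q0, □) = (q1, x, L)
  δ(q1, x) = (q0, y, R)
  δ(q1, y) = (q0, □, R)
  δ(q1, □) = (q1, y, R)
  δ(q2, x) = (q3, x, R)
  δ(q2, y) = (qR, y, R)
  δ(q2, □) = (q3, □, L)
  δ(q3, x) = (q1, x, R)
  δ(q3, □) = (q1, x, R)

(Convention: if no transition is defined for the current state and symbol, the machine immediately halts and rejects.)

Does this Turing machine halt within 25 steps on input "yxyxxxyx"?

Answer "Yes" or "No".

Execution trace:
Initial: [q0]yxyxxxyx
Step 1: δ(q0, y) = (q1, y, L) → [q1]□yxyxxxyx
Step 2: δ(q1, □) = (q1, y, R) → y[q1]yxyxxxyx
Step 3: δ(q1, y) = (q0, □, R) → y□[q0]xyxxxyx
Step 4: δ(q0, x) = (q1, □, R) → y□□[q1]yxxxyx
Step 5: δ(q1, y) = (q0, □, R) → y□□□[q0]xxxyx
Step 6: δ(q0, x) = (q1, □, R) → y□□□□[q1]xxyx
Step 7: δ(q1, x) = (q0, y, R) → y□□□□y[q0]xyx
Step 8: δ(q0, x) = (q1, □, R) → y□□□□y□[q1]yx
Step 9: δ(q1, y) = (q0, □, R) → y□□□□y□□[q0]x
Step 10: δ(q0, x) = (q1, □, R) → y□□□□y□□□[q1]□
Step 11: δ(q1, □) = (q1, y, R) → y□□□□y□□□y[q1]□
Step 12: δ(q1, □) = (q1, y, R) → y□□□□y□□□yy[q1]□
Step 13: δ(q1, □) = (q1, y, R) → y□□□□y□□□yyy[q1]□
Step 14: δ(q1, □) = (q1, y, R) → y□□□□y□□□yyyy[q1]□
Step 15: δ(q1, □) = (q1, y, R) → y□□□□y□□□yyyyy[q1]□
Step 16: δ(q1, □) = (q1, y, R) → y□□□□y□□□yyyyyy[q1]□
Step 17: δ(q1, □) = (q1, y, R) → y□□□□y□□□yyyyyyy[q1]□
Step 18: δ(q1, □) = (q1, y, R) → y□□□□y□□□yyyyyyyy[q1]□
Step 19: δ(q1, □) = (q1, y, R) → y□□□□y□□□yyyyyyyyy[q1]□
Step 20: δ(q1, □) = (q1, y, R) → y□□□□y□□□yyyyyyyyyy[q1]□
Step 21: δ(q1, □) = (q1, y, R) → y□□□□y□□□yyyyyyyyyyy[q1]□
Step 22: δ(q1, □) = (q1, y, R) → y□□□□y□□□yyyyyyyyyyyy[q1]□
Step 23: δ(q1, □) = (q1, y, R) → y□□□□y□□□yyyyyyyyyyyyy[q1]□
Step 24: δ(q1, □) = (q1, y, R) → y□□□□y□□□yyyyyyyyyyyyyy[q1]□
Step 25: δ(q1, □) = (q1, y, R) → y□□□□y□□□yyyyyyyyyyyyyyy[q1]□

The machine has not reached a halting state after 25 steps.
The machine did not halt within the 25-step bound.

Answer: No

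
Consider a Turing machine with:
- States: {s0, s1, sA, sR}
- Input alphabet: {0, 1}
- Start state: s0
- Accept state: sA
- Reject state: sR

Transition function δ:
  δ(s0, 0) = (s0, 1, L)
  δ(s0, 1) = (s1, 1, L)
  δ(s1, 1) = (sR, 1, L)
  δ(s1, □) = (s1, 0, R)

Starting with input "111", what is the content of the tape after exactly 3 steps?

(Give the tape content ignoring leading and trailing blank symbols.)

Execution trace:
Initial: [s0]111
Step 1: δ(s0, 1) = (s1, 1, L) → [s1]□111
Step 2: δ(s1, □) = (s1, 0, R) → 0[s1]111
Step 3: δ(s1, 1) = (sR, 1, L) → [sR]0111

The machine reaches the reject state sR and halts.

After 3 steps, the tape (ignoring leading/trailing blanks) is: 0111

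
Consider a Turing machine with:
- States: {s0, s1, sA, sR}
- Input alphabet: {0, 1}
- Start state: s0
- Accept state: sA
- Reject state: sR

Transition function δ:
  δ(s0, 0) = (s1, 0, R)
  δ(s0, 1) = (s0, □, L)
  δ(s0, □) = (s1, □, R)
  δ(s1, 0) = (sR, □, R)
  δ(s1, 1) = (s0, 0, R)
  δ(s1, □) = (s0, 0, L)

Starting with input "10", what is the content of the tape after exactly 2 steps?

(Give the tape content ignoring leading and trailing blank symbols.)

Execution trace:
Initial: [s0]10
Step 1: δ(s0, 1) = (s0, □, L) → [s0]□□0
Step 2: δ(s0, □) = (s1, □, R) → □[s1]□0

After 2 steps, the tape (ignoring leading/trailing blanks) is: 0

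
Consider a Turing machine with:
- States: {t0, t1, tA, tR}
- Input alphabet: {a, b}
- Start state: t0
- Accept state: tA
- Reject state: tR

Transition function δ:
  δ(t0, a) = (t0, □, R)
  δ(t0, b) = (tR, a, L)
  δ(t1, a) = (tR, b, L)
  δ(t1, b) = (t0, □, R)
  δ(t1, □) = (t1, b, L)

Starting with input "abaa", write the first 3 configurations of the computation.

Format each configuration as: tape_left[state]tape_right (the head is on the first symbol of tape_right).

Transitions applied:
Step 1: δ(t0, a) = (t0, □, R)
Step 2: δ(t0, b) = (tR, a, L)

The first 3 configurations are:
[t0]abaa ⊢ □[t0]baa ⊢ [tR]□aaa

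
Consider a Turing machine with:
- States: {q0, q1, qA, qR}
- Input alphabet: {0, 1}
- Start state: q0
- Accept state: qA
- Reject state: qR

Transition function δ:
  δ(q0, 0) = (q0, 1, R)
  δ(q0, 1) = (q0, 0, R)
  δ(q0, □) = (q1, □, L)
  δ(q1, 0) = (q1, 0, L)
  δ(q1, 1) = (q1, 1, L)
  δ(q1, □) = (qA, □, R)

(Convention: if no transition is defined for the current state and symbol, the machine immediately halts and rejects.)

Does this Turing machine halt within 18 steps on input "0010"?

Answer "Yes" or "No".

Execution trace:
Initial: [q0]0010
Step 1: δ(q0, 0) = (q0, 1, R) → 1[q0]010
Step 2: δ(q0, 0) = (q0, 1, R) → 11[q0]10
Step 3: δ(q0, 1) = (q0, 0, R) → 110[q0]0
Step 4: δ(q0, 0) = (q0, 1, R) → 1101[q0]□
Step 5: δ(q0, □) = (q1, □, L) → 110[q1]1□
Step 6: δ(q1, 1) = (q1, 1, L) → 11[q1]01□
Step 7: δ(q1, 0) = (q1, 0, L) → 1[q1]101□
Step 8: δ(q1, 1) = (q1, 1, L) → [q1]1101□
Step 9: δ(q1, 1) = (q1, 1, L) → [q1]□1101□
Step 10: δ(q1, □) = (qA, □, R) → □[qA]1101□

The machine reaches the accept state qA and halts.
The machine halted after 10 steps (within the 18-step bound).

Answer: Yes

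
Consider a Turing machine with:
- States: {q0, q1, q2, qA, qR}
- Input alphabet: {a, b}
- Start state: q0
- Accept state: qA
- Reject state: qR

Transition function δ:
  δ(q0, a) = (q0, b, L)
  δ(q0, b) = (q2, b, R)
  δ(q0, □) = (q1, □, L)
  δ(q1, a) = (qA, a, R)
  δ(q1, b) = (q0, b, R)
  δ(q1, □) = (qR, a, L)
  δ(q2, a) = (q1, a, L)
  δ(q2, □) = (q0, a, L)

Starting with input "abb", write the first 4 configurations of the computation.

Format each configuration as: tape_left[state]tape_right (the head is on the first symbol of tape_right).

Transitions applied:
Step 1: δ(q0, a) = (q0, b, L)
Step 2: δ(q0, □) = (q1, □, L)
Step 3: δ(q1, □) = (qR, a, L)

The first 4 configurations are:
[q0]abb ⊢ [q0]□bbb ⊢ [q1]□□bbb ⊢ [qR]□a□bbb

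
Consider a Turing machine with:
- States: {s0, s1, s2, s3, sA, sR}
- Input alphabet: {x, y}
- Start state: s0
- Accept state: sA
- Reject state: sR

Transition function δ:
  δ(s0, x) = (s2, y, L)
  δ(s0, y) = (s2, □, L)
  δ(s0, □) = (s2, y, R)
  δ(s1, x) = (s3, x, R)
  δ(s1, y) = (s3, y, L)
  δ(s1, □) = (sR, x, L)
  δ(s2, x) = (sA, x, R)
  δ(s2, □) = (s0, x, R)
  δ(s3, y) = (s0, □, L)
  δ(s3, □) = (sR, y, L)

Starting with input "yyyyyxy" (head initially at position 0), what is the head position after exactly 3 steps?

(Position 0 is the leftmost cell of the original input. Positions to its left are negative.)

Execution trace (head position shown):
Step 0: [s0]yyyyyxy  (head at position 0)
Step 1: move left → [s2]□□yyyyxy  (head at position -1)
Step 2: move right → x[s0]□yyyyxy  (head at position 0)
Step 3: move right → xy[s2]yyyyxy  (head at position 1)

After 3 steps, the head is at position 1.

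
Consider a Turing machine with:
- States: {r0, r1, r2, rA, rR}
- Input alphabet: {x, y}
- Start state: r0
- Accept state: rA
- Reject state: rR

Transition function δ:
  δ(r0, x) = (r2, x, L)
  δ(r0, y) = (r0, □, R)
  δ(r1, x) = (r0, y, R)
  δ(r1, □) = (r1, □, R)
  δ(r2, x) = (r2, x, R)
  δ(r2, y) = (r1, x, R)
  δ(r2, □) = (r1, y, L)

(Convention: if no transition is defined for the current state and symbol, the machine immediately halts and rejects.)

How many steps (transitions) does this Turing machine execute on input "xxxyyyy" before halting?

Execution trace:
Initial: [r0]xxxyyyy
Step 1: δ(r0, x) = (r2, x, L) → [r2]□xxxyyyy
Step 2: δ(r2, □) = (r1, y, L) → [r1]□yxxxyyyy
Step 3: δ(r1, □) = (r1, □, R) → □[r1]yxxxyyyy

No transition is defined for δ(r1, y). By convention the machine halts and rejects.

The machine executed 3 steps before halting.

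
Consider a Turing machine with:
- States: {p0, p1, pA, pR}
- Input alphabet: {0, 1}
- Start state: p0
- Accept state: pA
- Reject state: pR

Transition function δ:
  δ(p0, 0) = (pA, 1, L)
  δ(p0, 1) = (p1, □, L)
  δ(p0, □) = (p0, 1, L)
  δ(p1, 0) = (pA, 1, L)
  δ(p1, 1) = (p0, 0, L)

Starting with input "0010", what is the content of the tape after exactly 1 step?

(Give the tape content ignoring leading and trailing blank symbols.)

Execution trace:
Initial: [p0]0010
Step 1: δ(p0, 0) = (pA, 1, L) → [pA]□1010

The machine reaches the accept state pA and halts.

After 1 step, the tape (ignoring leading/trailing blanks) is: 1010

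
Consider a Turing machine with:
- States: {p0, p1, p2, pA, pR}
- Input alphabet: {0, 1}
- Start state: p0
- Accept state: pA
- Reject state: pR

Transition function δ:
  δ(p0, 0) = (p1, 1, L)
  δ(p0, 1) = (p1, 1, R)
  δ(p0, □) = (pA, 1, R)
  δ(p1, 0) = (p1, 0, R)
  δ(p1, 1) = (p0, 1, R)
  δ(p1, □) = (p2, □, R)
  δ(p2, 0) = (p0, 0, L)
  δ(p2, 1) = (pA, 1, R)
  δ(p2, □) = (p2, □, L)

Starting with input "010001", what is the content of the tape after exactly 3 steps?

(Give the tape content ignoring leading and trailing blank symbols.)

Execution trace:
Initial: [p0]010001
Step 1: δ(p0, 0) = (p1, 1, L) → [p1]□110001
Step 2: δ(p1, □) = (p2, □, R) → □[p2]110001
Step 3: δ(p2, 1) = (pA, 1, R) → □1[pA]10001

The machine reaches the accept state pA and halts.

After 3 steps, the tape (ignoring leading/trailing blanks) is: 110001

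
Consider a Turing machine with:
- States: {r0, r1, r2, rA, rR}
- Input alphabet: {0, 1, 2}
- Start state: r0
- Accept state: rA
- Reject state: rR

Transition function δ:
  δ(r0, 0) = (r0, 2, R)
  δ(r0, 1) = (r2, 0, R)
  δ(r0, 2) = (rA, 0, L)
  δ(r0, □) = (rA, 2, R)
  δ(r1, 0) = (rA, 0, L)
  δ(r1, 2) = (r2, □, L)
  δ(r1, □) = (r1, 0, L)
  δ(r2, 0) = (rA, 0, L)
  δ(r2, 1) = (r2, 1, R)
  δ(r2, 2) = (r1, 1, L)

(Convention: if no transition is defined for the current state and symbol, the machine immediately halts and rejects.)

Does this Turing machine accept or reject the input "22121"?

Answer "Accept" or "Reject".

Execution trace:
Initial: [r0]22121
Step 1: δ(r0, 2) = (rA, 0, L) → [rA]□02121

The machine reaches the accept state rA and halts.

Answer: Accept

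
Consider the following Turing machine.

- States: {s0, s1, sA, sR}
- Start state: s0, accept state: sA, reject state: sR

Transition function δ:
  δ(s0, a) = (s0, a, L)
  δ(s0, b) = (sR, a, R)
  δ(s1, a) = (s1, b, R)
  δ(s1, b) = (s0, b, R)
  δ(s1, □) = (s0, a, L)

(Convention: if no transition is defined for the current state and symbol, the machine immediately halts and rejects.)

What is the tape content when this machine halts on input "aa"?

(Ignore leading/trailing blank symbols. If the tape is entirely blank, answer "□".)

Execution trace:
Initial: [s0]aa
Step 1: δ(s0, a) = (s0, a, L) → [s0]□aa

No transition is defined for δ(s0, □). By convention the machine halts and rejects.

Final tape (ignoring leading/trailing blanks): aa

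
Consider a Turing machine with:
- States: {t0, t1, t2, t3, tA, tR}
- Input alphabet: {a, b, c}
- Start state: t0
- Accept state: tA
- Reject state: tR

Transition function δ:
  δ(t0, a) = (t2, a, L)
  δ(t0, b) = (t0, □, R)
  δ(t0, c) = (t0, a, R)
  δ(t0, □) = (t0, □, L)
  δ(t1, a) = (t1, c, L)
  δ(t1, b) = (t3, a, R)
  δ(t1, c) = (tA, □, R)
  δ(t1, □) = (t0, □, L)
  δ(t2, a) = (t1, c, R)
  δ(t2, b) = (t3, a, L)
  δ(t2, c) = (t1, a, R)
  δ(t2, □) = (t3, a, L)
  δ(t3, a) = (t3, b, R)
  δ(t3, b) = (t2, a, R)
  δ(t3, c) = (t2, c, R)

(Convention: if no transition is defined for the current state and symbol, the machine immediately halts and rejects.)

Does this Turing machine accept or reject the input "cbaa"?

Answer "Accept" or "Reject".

Execution trace:
Initial: [t0]cbaa
Step 1: δ(t0, c) = (t0, a, R) → a[t0]baa
Step 2: δ(t0, b) = (t0, □, R) → a□[t0]aa
Step 3: δ(t0, a) = (t2, a, L) → a[t2]□aa
Step 4: δ(t2, □) = (t3, a, L) → [t3]aaaa
Step 5: δ(t3, a) = (t3, b, R) → b[t3]aaa
Step 6: δ(t3, a) = (t3, b, R) → bb[t3]aa
Step 7: δ(t3, a) = (t3, b, R) → bbb[t3]a
Step 8: δ(t3, a) = (t3, b, R) → bbbb[t3]□

No transition is defined for δ(t3, □). By convention the machine halts and rejects.

Answer: Reject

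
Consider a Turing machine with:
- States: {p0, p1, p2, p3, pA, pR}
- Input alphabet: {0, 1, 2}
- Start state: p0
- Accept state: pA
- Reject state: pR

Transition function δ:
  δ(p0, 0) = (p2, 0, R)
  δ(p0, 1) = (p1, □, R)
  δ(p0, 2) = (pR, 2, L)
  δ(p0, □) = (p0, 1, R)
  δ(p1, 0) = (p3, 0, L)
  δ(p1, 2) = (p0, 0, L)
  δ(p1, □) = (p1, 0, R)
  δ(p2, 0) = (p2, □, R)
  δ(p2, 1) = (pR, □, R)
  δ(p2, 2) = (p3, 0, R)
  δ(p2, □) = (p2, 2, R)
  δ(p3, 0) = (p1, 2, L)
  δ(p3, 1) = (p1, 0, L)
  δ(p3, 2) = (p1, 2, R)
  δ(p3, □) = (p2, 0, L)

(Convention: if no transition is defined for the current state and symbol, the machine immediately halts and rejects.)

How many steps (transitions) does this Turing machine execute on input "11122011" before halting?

Execution trace:
Initial: [p0]11122011
Step 1: δ(p0, 1) = (p1, □, R) → □[p1]1122011

No transition is defined for δ(p1, 1). By convention the machine halts and rejects.

The machine executed 1 step before halting.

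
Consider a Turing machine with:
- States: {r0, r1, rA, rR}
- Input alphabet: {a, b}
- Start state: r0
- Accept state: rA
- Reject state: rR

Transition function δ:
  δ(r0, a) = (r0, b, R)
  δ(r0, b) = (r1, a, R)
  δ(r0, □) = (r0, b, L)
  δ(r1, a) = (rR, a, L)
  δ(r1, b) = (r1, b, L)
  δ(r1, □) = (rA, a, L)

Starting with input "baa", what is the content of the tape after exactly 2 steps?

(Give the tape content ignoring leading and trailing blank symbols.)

Execution trace:
Initial: [r0]baa
Step 1: δ(r0, b) = (r1, a, R) → a[r1]aa
Step 2: δ(r1, a) = (rR, a, L) → [rR]aaa

The machine reaches the reject state rR and halts.

After 2 steps, the tape (ignoring leading/trailing blanks) is: aaa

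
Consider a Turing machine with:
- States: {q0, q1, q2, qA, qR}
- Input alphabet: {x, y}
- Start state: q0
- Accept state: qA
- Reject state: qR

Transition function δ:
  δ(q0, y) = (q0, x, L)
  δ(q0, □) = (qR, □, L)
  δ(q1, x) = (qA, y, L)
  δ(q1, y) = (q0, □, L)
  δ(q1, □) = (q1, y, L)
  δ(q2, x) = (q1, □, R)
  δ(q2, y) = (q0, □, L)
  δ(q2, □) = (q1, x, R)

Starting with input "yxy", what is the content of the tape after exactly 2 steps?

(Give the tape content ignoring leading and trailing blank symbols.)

Execution trace:
Initial: [q0]yxy
Step 1: δ(q0, y) = (q0, x, L) → [q0]□xxy
Step 2: δ(q0, □) = (qR, □, L) → [qR]□□xxy

The machine reaches the reject state qR and halts.

After 2 steps, the tape (ignoring leading/trailing blanks) is: xxy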